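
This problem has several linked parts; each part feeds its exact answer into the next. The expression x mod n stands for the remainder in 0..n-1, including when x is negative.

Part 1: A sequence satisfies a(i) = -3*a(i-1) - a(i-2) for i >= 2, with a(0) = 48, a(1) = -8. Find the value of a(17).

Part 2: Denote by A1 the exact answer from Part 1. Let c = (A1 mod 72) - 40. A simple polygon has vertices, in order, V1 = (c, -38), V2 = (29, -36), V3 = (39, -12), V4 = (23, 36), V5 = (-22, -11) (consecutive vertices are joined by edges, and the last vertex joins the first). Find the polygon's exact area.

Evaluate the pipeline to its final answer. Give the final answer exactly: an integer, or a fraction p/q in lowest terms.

4613/2

Part 1: a(2) = -3*(-8) - 1*(48) = -24; iterating: a(2)=-24, a(3)=80, a(4)=-216, a(5)=568, a(6)=-1488, a(7)=3896, a(8)=-10200, a(9)=26704, a(10)=-69912, a(11)=183032, a(12)=-479184, a(13)=1254520, a(14)=-3284376, a(15)=8598608, a(16)=-22511448, a(17)=58935736; answer 58935736
Part 2: A1 = 58935736; c = 24; cross terms: (24*-36 - 29*-38)=238, (29*-12 - 39*-36)=1056, (39*36 - 23*-12)=1680, (23*-11 - -22*36)=539, (-22*-38 - 24*-11)=1100; twice the area = |4613| = 4613; area = 4613/2; answer 4613/2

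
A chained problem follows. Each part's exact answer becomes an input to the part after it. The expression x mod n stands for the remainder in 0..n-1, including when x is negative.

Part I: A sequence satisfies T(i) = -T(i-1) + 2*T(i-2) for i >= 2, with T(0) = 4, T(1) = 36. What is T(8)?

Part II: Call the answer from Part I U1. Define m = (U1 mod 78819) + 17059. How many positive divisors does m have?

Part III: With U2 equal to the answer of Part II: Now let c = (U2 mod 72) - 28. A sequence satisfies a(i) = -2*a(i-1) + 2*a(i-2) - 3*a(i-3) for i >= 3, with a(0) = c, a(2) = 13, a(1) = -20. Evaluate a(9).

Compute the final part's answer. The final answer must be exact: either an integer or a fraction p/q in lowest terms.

Part I: T(2) = -1*(36) + 2*(4) = -28; iterating: T(2)=-28, T(3)=100, T(4)=-156, T(5)=356, T(6)=-668, T(7)=1380, T(8)=-2716; answer -2716
Part II: U1 = -2716; m = 93162; 93162 = 2 * 3 * 15527; number of divisors = (1+1) * (1+1) * (1+1) = 8; answer 8
Part III: U2 = 8; c = -20; a(3) = -2*(13) + 2*(-20) - 3*(-20) = -6; iterating: a(3)=-6, a(4)=98, a(5)=-247, a(6)=708, a(7)=-2204, a(8)=6565, a(9)=-19662; answer -19662

-19662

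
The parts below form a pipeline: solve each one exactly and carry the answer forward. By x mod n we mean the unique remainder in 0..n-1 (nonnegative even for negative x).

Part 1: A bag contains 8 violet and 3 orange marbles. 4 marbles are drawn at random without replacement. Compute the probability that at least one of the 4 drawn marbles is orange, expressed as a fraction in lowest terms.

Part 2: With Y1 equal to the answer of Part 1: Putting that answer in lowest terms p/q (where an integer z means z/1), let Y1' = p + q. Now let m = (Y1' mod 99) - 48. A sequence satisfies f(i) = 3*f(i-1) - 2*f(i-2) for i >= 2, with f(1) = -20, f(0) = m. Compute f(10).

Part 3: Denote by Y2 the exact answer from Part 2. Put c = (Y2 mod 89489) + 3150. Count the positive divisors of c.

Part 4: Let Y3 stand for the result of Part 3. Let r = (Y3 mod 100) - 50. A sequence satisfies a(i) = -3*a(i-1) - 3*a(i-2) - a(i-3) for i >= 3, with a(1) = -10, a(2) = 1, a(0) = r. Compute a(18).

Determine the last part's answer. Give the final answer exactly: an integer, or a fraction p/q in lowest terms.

-9255

Part 1: total draws C(11,4) = 330; complement C(8,4) = 70; favorable 330 - 70 = 260; P = 26/33; answer 26/33
Part 2: Y1 = 26/33; threaded value p + q = 59; m = 11; f(2) = 3*(-20) - 2*(11) = -82; iterating: f(2)=-82, f(3)=-206, f(4)=-454, f(5)=-950, f(6)=-1942, f(7)=-3926, f(8)=-7894, f(9)=-15830, f(10)=-31702; answer -31702
Part 3: Y2 = -31702; c = 60937; 60937 is prime, so its only divisors are 1 and 60937; count = 2; answer 2
Part 4: Y3 = 2; r = -48; a(3) = -3*(1) - 3*(-10) - 1*(-48) = 75; iterating: a(3)=75, a(4)=-218, a(5)=428, a(6)=-705, a(7)=1049, a(8)=-1460, a(9)=1938, a(10)=-2483, a(11)=3095, a(12)=-3774, a(13)=4520, a(14)=-5333, a(15)=6213, a(16)=-7160, a(17)=8174, a(18)=-9255; answer -9255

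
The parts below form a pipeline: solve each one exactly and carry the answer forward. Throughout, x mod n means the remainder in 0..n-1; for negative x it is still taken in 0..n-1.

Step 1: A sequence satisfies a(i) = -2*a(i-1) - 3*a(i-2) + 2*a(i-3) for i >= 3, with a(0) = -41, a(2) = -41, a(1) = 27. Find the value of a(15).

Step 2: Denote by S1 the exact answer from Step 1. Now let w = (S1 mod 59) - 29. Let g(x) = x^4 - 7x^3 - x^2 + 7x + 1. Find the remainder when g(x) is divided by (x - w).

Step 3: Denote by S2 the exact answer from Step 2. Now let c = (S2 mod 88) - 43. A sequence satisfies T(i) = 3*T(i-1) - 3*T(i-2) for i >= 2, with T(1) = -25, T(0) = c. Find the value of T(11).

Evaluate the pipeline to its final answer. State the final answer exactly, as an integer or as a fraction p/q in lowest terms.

Step 1: a(3) = -2*(-41) - 3*(27) + 2*(-41) = -81; iterating: a(3)=-81, a(4)=339, a(5)=-517, a(6)=-145, a(7)=2519, a(8)=-5637, a(9)=3427, a(10)=15095, a(11)=-51745, a(12)=65059, a(13)=55307, a(14)=-409281, a(15)=782759; answer 782759
Step 2: S1 = 782759; w = -23; remainder = value at the root: 1*(-23)^4 - 7*(-23)^3 - 1*(-23)^2 + 7*(-23)^1 + 1 = (279841) + (85169) + (-529) + (-161) + (1) = 364321; answer 364321
Step 3: S2 = 364321; c = -42; T(2) = 3*(-25) - 3*(-42) = 51; iterating: T(2)=51, T(3)=228, T(4)=531, T(5)=909, T(6)=1134, T(7)=675, T(8)=-1377, T(9)=-6156, T(10)=-14337, T(11)=-24543; answer -24543

-24543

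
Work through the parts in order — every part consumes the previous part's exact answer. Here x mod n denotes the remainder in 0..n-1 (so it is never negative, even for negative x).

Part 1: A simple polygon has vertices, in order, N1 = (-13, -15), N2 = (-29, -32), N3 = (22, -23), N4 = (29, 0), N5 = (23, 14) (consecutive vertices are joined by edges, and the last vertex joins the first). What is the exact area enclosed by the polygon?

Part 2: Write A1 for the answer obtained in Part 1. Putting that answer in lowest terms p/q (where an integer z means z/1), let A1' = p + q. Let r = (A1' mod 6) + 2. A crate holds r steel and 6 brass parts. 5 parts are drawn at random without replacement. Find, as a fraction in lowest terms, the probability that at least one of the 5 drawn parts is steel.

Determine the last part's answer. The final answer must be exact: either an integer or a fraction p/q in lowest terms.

131/132

Part 1: cross terms: (-13*-32 - -29*-15)=-19, (-29*-23 - 22*-32)=1371, (22*0 - 29*-23)=667, (29*14 - 23*0)=406, (23*-15 - -13*14)=-163; twice the area = |2262| = 2262; area = 1131; answer 1131
Part 2: A1 = 1131; threaded value p + q = 1132; r = 6; total draws C(12,5) = 792; complement C(6,5) = 6; favorable 792 - 6 = 786; P = 131/132; answer 131/132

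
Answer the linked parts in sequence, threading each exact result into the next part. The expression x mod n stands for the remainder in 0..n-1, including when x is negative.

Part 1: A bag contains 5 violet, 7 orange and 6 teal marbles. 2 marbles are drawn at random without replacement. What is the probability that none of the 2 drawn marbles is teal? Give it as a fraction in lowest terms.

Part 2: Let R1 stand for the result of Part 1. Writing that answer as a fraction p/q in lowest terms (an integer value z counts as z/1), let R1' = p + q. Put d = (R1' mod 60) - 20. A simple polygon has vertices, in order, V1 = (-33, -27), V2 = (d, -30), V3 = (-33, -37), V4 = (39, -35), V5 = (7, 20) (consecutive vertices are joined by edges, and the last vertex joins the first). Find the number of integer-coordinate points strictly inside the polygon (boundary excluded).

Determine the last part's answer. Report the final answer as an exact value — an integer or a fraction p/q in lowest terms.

2080

Part 1: total draws C(18,2) = 153; favorable C(12,2) = 66; P = 22/51; answer 22/51
Part 2: R1 = 22/51; threaded value p + q = 73; d = -7; cross terms: (-33*-30 - -7*-27)=801, (-7*-37 - -33*-30)=-731, (-33*-35 - 39*-37)=2598, (39*20 - 7*-35)=1025, (7*-27 - -33*20)=471; twice the area = |4164| = 4164; area = 2082; boundary points = 1 + 1 + 2 + 1 + 1 = 6; strictly interior points = area - boundary/2 + 1 = 2080; answer 2080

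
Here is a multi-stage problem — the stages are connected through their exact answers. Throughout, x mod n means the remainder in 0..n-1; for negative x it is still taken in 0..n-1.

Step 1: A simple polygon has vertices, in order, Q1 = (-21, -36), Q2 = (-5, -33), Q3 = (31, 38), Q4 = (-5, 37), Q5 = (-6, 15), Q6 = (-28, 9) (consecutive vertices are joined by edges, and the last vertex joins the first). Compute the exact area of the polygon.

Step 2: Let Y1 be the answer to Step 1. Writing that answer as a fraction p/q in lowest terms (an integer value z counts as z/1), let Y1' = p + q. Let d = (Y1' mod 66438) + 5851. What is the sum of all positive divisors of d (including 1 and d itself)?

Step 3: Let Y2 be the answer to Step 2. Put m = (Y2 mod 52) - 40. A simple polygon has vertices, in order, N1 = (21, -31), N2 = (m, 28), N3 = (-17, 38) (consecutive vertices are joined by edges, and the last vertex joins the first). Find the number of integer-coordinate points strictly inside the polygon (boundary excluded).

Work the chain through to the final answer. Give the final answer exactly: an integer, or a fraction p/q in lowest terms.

120

Step 1: cross terms: (-21*-33 - -5*-36)=513, (-5*38 - 31*-33)=833, (31*37 - -5*38)=1337, (-5*15 - -6*37)=147, (-6*9 - -28*15)=366, (-28*-36 - -21*9)=1197; twice the area = |4393| = 4393; area = 4393/2; answer 4393/2
Step 2: Y1 = 4393/2; threaded value p + q = 4395; d = 10246; 10246 = 2 * 47 * 109; sigma = (1 + 2) * (1 + 47) * (1 + 109) = 3 * 48 * 110 = 15840; answer 15840
Step 3: Y2 = 15840; m = -8; cross terms: (21*28 - -8*-31)=340, (-8*38 - -17*28)=172, (-17*-31 - 21*38)=-271; twice the area = |241| = 241; area = 241/2; boundary points = 1 + 1 + 1 = 3; strictly interior points = area - boundary/2 + 1 = 120; answer 120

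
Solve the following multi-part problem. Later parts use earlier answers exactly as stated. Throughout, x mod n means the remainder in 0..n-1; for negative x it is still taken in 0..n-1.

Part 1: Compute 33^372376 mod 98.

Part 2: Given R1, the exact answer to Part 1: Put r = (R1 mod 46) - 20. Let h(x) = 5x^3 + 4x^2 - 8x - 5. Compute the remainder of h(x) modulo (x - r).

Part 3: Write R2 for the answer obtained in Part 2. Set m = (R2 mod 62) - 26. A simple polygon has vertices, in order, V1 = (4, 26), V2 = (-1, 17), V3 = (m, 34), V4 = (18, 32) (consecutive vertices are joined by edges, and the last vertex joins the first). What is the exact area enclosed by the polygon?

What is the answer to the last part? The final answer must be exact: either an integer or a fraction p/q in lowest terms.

166

Part 1: squarings mod 98: 33^1=33, 33^2=11, 33^4=23, 33^8=39, 33^16=51, 33^32=53, 33^64=65, 33^128=11, 33^256=23, 33^512=39, 33^1024=51, 33^2048=53, 33^4096=65, 33^8192=11, 33^16384=23, 33^32768=39, 33^65536=51, 33^131072=53, 33^262144=65; 33^372376 = 33^8 * 33^16 * 33^128 * 33^512 * 33^1024 * 33^2048 * 33^8192 * 33^32768 * 33^65536 * 33^262144 = 23 (mod 98); answer 23
Part 2: R1 = 23; r = 3; remainder = value at the root: 5*(3)^3 + 4*(3)^2 - 8*(3)^1 - 5 = (135) + (36) + (-24) + (-5) = 142; answer 142
Part 3: R2 = 142; m = -8; cross terms: (4*17 - -1*26)=94, (-1*34 - -8*17)=102, (-8*32 - 18*34)=-868, (18*26 - 4*32)=340; twice the area = |-332| = 332; area = 166; answer 166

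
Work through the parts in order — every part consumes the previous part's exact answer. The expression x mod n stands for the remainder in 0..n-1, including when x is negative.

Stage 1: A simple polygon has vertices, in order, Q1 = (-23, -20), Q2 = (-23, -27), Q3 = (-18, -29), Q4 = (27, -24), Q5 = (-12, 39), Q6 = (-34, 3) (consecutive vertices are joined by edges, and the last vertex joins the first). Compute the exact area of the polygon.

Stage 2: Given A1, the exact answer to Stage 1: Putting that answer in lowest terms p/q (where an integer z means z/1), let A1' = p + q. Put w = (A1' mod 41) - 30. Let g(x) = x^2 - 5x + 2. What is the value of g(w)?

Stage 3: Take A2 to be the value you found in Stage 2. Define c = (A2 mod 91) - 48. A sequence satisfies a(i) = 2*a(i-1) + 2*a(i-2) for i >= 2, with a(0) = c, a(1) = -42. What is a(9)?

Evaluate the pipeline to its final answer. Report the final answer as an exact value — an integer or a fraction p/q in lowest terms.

-92064

Stage 1: cross terms: (-23*-27 - -23*-20)=161, (-23*-29 - -18*-27)=181, (-18*-24 - 27*-29)=1215, (27*39 - -12*-24)=765, (-12*3 - -34*39)=1290, (-34*-20 - -23*3)=749; twice the area = |4361| = 4361; area = 4361/2; answer 4361/2
Stage 2: A1 = 4361/2; threaded value p + q = 4363; w = -13; 1*(-13)^2 - 5*(-13)^1 + 2 = (169) + (65) + (2) = 236; answer 236
Stage 3: A2 = 236; c = 6; a(2) = 2*(-42) + 2*(6) = -72; iterating: a(2)=-72, a(3)=-228, a(4)=-600, a(5)=-1656, a(6)=-4512, a(7)=-12336, a(8)=-33696, a(9)=-92064; answer -92064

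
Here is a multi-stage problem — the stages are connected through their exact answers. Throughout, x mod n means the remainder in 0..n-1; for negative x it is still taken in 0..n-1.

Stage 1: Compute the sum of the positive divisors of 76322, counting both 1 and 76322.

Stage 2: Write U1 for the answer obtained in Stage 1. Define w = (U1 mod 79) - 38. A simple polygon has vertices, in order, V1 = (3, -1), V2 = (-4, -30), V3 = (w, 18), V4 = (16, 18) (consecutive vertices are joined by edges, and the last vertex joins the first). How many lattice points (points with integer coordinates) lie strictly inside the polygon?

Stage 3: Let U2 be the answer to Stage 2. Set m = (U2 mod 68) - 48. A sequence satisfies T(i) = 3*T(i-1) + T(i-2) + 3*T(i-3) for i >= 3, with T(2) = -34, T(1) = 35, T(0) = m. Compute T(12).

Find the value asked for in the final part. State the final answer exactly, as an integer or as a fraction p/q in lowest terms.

-3180439

Stage 1: 76322 = 2 * 31 * 1231; sigma = (1 + 2) * (1 + 31) * (1 + 1231) = 3 * 32 * 1232 = 118272; answer 118272
Stage 2: U1 = 118272; w = -29; cross terms: (3*-30 - -4*-1)=-94, (-4*18 - -29*-30)=-942, (-29*18 - 16*18)=-810, (16*-1 - 3*18)=-70; twice the area = |-1916| = 1916; area = 958; boundary points = 1 + 1 + 45 + 1 = 48; strictly interior points = area - boundary/2 + 1 = 935; answer 935
Stage 3: U2 = 935; m = 3; T(3) = 3*(-34) + 1*(35) + 3*(3) = -58; iterating: T(3)=-58, T(4)=-103, T(5)=-469, T(6)=-1684, T(7)=-5830, T(8)=-20581, T(9)=-72625, T(10)=-255946, T(11)=-902206, T(12)=-3180439; answer -3180439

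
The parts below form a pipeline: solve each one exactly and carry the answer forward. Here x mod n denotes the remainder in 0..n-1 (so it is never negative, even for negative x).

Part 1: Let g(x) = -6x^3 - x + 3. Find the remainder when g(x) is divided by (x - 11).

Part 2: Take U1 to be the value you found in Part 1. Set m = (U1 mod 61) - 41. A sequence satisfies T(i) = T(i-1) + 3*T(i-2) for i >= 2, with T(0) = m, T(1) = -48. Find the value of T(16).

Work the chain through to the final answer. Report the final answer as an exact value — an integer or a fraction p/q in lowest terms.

-4481268

Part 1: remainder = value at the root: -6*(11)^3 - 1*(11)^1 + 3 = (-7986) + (-11) + (3) = -7994; answer -7994
Part 2: U1 = -7994; m = 17; T(2) = 1*(-48) + 3*(17) = 3; iterating: T(2)=3, T(3)=-141, T(4)=-132, T(5)=-555, T(6)=-951, T(7)=-2616, T(8)=-5469, T(9)=-13317, T(10)=-29724, T(11)=-69675, T(12)=-158847, T(13)=-367872, T(14)=-844413, T(15)=-1948029, T(16)=-4481268; answer -4481268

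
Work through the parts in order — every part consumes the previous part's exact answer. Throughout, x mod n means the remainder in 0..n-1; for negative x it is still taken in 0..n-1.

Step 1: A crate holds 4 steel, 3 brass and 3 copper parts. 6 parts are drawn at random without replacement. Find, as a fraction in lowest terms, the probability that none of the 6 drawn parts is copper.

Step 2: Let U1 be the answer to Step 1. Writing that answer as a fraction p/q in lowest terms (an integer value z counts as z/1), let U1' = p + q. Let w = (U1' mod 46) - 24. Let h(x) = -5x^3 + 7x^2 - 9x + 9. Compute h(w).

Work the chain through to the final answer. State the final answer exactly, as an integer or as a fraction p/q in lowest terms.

-1426

Step 1: total draws C(10,6) = 210; favorable C(7,6) = 7; P = 1/30; answer 1/30
Step 2: U1 = 1/30; threaded value p + q = 31; w = 7; -5*(7)^3 + 7*(7)^2 - 9*(7)^1 + 9 = (-1715) + (343) + (-63) + (9) = -1426; answer -1426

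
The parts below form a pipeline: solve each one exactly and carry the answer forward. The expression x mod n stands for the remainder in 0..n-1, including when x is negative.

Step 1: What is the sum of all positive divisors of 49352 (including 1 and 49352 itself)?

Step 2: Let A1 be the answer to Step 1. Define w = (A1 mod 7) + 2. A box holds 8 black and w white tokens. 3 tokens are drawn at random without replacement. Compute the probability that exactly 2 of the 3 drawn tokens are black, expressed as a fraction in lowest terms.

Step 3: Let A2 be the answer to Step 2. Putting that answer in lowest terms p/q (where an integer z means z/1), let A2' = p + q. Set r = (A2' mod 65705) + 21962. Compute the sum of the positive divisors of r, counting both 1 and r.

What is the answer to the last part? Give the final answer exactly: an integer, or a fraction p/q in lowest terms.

Step 1: 49352 = 2^3 * 31 * 199; sigma = (1 + 2 + 4 + 8) * (1 + 31) * (1 + 199) = 15 * 32 * 200 = 96000; answer 96000
Step 2: A1 = 96000; w = 4; total draws C(12,3) = 220; favorable C(8,2)*C(4,1) = 112; P = 28/55; answer 28/55
Step 3: A2 = 28/55; threaded value p + q = 83; r = 22045; 22045 = 5 * 4409; sigma = (1 + 5) * (1 + 4409) = 6 * 4410 = 26460; answer 26460

26460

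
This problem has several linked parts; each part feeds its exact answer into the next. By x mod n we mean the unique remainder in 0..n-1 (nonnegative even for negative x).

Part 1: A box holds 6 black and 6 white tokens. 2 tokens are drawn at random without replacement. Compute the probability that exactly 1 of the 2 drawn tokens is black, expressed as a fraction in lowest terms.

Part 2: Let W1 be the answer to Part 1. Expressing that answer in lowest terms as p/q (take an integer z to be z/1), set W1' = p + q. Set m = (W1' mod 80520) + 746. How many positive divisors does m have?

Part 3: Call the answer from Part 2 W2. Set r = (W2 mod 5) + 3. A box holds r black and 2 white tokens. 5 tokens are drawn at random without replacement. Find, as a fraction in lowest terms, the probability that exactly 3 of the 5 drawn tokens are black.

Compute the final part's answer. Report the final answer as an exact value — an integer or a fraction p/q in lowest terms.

5/18

Part 1: total draws C(12,2) = 66; favorable C(6,1)*C(6,1) = 36; P = 6/11; answer 6/11
Part 2: W1 = 6/11; threaded value p + q = 17; m = 763; 763 = 7 * 109; number of divisors = (1+1) * (1+1) = 4; answer 4
Part 3: W2 = 4; r = 7; total draws C(9,5) = 126; favorable C(7,3)*C(2,2) = 35; P = 5/18; answer 5/18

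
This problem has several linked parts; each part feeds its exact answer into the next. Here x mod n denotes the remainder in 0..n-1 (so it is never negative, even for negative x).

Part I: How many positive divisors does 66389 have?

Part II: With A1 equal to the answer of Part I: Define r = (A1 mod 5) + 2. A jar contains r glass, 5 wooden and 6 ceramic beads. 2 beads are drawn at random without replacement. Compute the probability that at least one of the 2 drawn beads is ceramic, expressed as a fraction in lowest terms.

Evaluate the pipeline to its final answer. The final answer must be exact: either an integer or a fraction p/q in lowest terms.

81/136

Part I: 66389 = 197 * 337; number of divisors = (1+1) * (1+1) = 4; answer 4
Part II: A1 = 4; r = 6; total draws C(17,2) = 136; complement C(11,2) = 55; favorable 136 - 55 = 81; P = 81/136; answer 81/136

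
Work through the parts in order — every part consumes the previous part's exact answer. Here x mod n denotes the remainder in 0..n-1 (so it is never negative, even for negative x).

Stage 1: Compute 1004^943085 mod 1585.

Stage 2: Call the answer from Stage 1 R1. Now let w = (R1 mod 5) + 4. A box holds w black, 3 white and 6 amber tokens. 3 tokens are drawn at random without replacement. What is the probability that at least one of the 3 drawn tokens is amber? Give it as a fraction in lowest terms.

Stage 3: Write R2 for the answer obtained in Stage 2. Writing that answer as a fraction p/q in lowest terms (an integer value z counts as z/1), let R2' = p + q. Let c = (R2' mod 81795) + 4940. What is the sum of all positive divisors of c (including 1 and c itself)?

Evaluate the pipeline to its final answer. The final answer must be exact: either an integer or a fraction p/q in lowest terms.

Stage 1: squarings mod 1585: 1004^1=1004, 1004^2=1541, 1004^4=351, 1004^8=1156, 1004^16=181, 1004^32=1061, 1004^64=371, 1004^128=1331, 1004^256=1116, 1004^512=1231, 1004^1024=101, 1004^2048=691, 1004^4096=396, 1004^8192=1486, 1004^16384=291, 1004^32768=676, 1004^65536=496, 1004^131072=341, 1004^262144=576, 1004^524288=511; 1004^943085 = 1004^1 * 1004^4 * 1004^8 * 1004^32 * 1004^64 * 1004^128 * 1004^256 * 1004^512 * 1004^8192 * 1004^16384 * 1004^131072 * 1004^262144 * 1004^524288 = 909 (mod 1585); answer 909
Stage 2: R1 = 909; w = 8; total draws C(17,3) = 680; complement C(11,3) = 165; favorable 680 - 165 = 515; P = 103/136; answer 103/136
Stage 3: R2 = 103/136; threaded value p + q = 239; c = 5179; 5179 is prime, so its only divisors are 1 and 5179; sigma = 1 + 5179 = 5180; answer 5180

5180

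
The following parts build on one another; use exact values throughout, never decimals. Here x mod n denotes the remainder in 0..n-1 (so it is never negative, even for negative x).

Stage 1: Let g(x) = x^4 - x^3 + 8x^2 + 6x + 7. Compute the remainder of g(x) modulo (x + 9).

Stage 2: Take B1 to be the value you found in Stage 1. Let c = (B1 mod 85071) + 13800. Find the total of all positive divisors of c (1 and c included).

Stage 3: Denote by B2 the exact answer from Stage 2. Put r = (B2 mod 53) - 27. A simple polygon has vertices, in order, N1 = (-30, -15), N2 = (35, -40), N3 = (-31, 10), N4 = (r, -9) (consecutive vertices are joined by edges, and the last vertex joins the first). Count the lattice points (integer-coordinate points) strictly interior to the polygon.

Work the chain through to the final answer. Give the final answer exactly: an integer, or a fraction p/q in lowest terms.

693

Stage 1: remainder = value at the root: 1*(-9)^4 - 1*(-9)^3 + 8*(-9)^2 + 6*(-9)^1 + 7 = (6561) + (729) + (648) + (-54) + (7) = 7891; answer 7891
Stage 2: B1 = 7891; c = 21691; 21691 = 109 * 199; sigma = (1 + 109) * (1 + 199) = 110 * 200 = 22000; answer 22000
Stage 3: B2 = 22000; r = -22; cross terms: (-30*-40 - 35*-15)=1725, (35*10 - -31*-40)=-890, (-31*-9 - -22*10)=499, (-22*-15 - -30*-9)=60; twice the area = |1394| = 1394; area = 697; boundary points = 5 + 2 + 1 + 2 = 10; strictly interior points = area - boundary/2 + 1 = 693; answer 693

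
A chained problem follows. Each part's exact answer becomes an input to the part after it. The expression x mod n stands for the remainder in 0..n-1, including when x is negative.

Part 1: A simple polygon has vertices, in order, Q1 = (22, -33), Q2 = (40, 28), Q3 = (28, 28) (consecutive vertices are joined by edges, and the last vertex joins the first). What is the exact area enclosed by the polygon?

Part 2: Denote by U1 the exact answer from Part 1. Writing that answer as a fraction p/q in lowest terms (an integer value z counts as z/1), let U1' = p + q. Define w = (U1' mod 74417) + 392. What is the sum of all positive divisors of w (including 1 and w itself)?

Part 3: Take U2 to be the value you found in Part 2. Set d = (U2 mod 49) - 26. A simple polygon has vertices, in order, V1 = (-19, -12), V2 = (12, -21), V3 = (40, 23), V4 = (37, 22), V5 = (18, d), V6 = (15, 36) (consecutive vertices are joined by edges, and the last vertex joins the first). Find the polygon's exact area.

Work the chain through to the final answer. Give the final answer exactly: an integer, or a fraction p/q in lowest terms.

Part 1: cross terms: (22*28 - 40*-33)=1936, (40*28 - 28*28)=336, (28*-33 - 22*28)=-1540; twice the area = |732| = 732; area = 366; answer 366
Part 2: U1 = 366; threaded value p + q = 367; w = 759; 759 = 3 * 11 * 23; sigma = (1 + 3) * (1 + 11) * (1 + 23) = 4 * 12 * 24 = 1152; answer 1152
Part 3: U2 = 1152; d = -1; cross terms: (-19*-21 - 12*-12)=543, (12*23 - 40*-21)=1116, (40*22 - 37*23)=29, (37*-1 - 18*22)=-433, (18*36 - 15*-1)=663, (15*-12 - -19*36)=504; twice the area = |2422| = 2422; area = 1211; answer 1211

1211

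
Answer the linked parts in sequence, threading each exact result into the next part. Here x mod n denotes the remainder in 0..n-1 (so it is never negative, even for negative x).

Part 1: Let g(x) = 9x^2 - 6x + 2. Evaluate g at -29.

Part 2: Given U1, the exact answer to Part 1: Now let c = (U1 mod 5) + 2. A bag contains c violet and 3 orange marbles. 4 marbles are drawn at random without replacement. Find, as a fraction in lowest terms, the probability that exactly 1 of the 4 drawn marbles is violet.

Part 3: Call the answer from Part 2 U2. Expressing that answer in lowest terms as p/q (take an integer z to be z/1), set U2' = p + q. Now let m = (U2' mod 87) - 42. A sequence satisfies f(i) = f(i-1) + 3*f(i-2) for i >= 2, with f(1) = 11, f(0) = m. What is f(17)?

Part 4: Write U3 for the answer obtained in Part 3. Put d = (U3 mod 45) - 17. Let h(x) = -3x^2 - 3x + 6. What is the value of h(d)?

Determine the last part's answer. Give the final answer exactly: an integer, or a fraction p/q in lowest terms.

Part 1: 9*(-29)^2 - 6*(-29)^1 + 2 = (7569) + (174) + (2) = 7745; answer 7745
Part 2: U1 = 7745; c = 2; total draws C(5,4) = 5; favorable C(2,1)*C(3,3) = 2; P = 2/5; answer 2/5
Part 3: U2 = 2/5; threaded value p + q = 7; m = -35; f(2) = 1*(11) + 3*(-35) = -94; iterating: f(2)=-94, f(3)=-61, f(4)=-343, f(5)=-526, f(6)=-1555, f(7)=-3133, f(8)=-7798, f(9)=-17197, f(10)=-40591, f(11)=-92182, f(12)=-213955, f(13)=-490501, f(14)=-1132366, f(15)=-2603869, f(16)=-6000967, f(17)=-13812574; answer -13812574
Part 4: U3 = -13812574; d = 24; -3*(24)^2 - 3*(24)^1 + 6 = (-1728) + (-72) + (6) = -1794; answer -1794

-1794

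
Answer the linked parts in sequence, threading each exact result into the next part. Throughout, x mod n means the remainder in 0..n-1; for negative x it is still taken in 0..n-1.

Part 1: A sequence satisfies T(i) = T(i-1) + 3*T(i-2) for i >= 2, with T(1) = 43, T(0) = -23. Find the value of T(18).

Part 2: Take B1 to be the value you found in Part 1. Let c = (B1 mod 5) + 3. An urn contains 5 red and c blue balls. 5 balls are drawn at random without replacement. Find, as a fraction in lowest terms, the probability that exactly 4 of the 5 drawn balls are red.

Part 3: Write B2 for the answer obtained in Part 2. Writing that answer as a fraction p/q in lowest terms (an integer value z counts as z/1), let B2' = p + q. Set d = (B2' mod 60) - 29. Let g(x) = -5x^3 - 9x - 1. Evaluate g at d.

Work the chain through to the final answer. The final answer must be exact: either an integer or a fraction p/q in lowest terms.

20623

Part 1: T(2) = 1*(43) + 3*(-23) = -26; iterating: T(2)=-26, T(3)=103, T(4)=25, T(5)=334, T(6)=409, T(7)=1411, T(8)=2638, T(9)=6871, T(10)=14785, T(11)=35398, T(12)=79753, T(13)=185947, T(14)=425206, T(15)=983047, T(16)=2258665, T(17)=5207806, T(18)=11983801; answer 11983801
Part 2: B1 = 11983801; c = 4; total draws C(9,5) = 126; favorable C(5,4)*C(4,1) = 20; P = 10/63; answer 10/63
Part 3: B2 = 10/63; threaded value p + q = 73; d = -16; -5*(-16)^3 - 9*(-16)^1 - 1 = (20480) + (144) + (-1) = 20623; answer 20623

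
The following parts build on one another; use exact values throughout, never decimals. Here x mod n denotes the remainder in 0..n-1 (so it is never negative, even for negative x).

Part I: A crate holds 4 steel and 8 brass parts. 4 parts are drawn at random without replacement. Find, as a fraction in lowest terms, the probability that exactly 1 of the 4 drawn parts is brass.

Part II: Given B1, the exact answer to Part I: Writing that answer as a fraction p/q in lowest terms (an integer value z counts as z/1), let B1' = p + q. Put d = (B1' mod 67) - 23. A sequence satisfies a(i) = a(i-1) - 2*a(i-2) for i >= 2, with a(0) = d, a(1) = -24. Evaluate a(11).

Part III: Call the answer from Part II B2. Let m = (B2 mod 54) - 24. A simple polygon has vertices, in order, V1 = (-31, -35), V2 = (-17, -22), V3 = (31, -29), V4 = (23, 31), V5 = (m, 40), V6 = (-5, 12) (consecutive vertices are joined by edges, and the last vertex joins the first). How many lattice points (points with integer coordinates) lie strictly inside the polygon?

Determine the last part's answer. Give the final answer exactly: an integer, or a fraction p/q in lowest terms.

Part I: total draws C(12,4) = 495; favorable C(8,1)*C(4,3) = 32; P = 32/495; answer 32/495
Part II: B1 = 32/495; threaded value p + q = 527; d = 35; a(2) = 1*(-24) - 2*(35) = -94; iterating: a(2)=-94, a(3)=-46, a(4)=142, a(5)=234, a(6)=-50, a(7)=-518, a(8)=-418, a(9)=618, a(10)=1454, a(11)=218; answer 218
Part III: B2 = 218; m = -22; cross terms: (-31*-22 - -17*-35)=87, (-17*-29 - 31*-22)=1175, (31*31 - 23*-29)=1628, (23*40 - -22*31)=1602, (-22*12 - -5*40)=-64, (-5*-35 - -31*12)=547; twice the area = |4975| = 4975; area = 4975/2; boundary points = 1 + 1 + 4 + 9 + 1 + 1 = 17; strictly interior points = area - boundary/2 + 1 = 2480; answer 2480

2480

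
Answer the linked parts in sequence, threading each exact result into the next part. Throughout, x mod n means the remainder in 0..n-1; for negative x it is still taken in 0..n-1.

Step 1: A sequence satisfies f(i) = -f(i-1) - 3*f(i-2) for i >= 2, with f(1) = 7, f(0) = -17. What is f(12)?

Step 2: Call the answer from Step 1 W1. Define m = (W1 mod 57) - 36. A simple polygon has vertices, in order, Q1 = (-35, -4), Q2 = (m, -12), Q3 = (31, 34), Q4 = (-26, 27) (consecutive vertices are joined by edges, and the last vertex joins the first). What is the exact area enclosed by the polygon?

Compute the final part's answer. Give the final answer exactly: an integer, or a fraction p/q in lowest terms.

1876

Step 1: f(2) = -1*(7) - 3*(-17) = 44; iterating: f(2)=44, f(3)=-65, f(4)=-67, f(5)=262, f(6)=-61, f(7)=-725, f(8)=908, f(9)=1267, f(10)=-3991, f(11)=190, f(12)=11783; answer 11783
Step 2: W1 = 11783; m = 5; cross terms: (-35*-12 - 5*-4)=440, (5*34 - 31*-12)=542, (31*27 - -26*34)=1721, (-26*-4 - -35*27)=1049; twice the area = |3752| = 3752; area = 1876; answer 1876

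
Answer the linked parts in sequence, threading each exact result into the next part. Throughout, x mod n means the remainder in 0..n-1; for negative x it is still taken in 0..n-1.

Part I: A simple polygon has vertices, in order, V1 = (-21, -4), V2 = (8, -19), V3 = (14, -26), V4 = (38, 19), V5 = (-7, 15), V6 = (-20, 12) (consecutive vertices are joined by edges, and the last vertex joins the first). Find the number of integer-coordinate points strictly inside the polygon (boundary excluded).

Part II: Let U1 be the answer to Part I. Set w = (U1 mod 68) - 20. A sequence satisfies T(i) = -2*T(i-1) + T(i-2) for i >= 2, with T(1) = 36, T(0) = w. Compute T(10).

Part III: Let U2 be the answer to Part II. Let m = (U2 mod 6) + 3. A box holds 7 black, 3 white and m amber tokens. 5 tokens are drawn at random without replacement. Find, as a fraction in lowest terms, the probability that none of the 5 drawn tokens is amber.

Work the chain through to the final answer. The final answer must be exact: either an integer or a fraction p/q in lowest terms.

Part I: cross terms: (-21*-19 - 8*-4)=431, (8*-26 - 14*-19)=58, (14*19 - 38*-26)=1254, (38*15 - -7*19)=703, (-7*12 - -20*15)=216, (-20*-4 - -21*12)=332; twice the area = |2994| = 2994; area = 1497; boundary points = 1 + 1 + 3 + 1 + 1 + 1 = 8; strictly interior points = area - boundary/2 + 1 = 1494; answer 1494
Part II: U1 = 1494; w = 46; T(2) = -2*(36) + 1*(46) = -26; iterating: T(2)=-26, T(3)=88, T(4)=-202, T(5)=492, T(6)=-1186, T(7)=2864, T(8)=-6914, T(9)=16692, T(10)=-40298; answer -40298
Part III: U2 = -40298; m = 7; total draws C(17,5) = 6188; favorable C(10,5) = 252; P = 9/221; answer 9/221

9/221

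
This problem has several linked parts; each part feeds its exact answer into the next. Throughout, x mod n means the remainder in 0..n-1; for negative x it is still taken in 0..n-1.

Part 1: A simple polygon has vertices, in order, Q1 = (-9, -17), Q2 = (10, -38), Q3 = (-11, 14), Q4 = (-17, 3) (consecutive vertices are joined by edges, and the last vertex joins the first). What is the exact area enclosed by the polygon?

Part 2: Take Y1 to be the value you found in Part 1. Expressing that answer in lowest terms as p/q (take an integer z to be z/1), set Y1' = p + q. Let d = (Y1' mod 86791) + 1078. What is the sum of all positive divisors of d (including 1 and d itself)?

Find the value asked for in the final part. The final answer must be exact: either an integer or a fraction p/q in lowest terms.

Part 1: cross terms: (-9*-38 - 10*-17)=512, (10*14 - -11*-38)=-278, (-11*3 - -17*14)=205, (-17*-17 - -9*3)=316; twice the area = |755| = 755; area = 755/2; answer 755/2
Part 2: Y1 = 755/2; threaded value p + q = 757; d = 1835; 1835 = 5 * 367; sigma = (1 + 5) * (1 + 367) = 6 * 368 = 2208; answer 2208

2208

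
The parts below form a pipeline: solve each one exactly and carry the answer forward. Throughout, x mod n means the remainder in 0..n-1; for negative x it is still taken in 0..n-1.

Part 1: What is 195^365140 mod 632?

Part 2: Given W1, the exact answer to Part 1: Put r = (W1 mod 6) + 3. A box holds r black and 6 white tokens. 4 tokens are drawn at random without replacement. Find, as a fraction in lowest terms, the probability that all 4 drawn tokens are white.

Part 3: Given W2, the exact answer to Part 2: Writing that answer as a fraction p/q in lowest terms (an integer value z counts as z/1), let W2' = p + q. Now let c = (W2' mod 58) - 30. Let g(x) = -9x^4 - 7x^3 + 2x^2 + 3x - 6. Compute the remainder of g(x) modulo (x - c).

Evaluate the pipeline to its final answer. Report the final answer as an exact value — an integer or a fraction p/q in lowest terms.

-431601

Part 1: squarings mod 632: 195^1=195, 195^2=105, 195^4=281, 195^8=593, 195^16=257, 195^32=321, 195^64=25, 195^128=625, 195^256=49, 195^512=505, 195^1024=329, 195^2048=169, 195^4096=121, 195^8192=105, 195^16384=281, 195^32768=593, 195^65536=257, 195^131072=321, 195^262144=25; 195^365140 = 195^4 * 195^16 * 195^64 * 195^512 * 195^4096 * 195^32768 * 195^65536 * 195^262144 = 49 (mod 632); answer 49
Part 2: W1 = 49; r = 4; total draws C(10,4) = 210; favorable C(6,4) = 15; P = 1/14; answer 1/14
Part 3: W2 = 1/14; threaded value p + q = 15; c = -15; remainder = value at the root: -9*(-15)^4 - 7*(-15)^3 + 2*(-15)^2 + 3*(-15)^1 - 6 = (-455625) + (23625) + (450) + (-45) + (-6) = -431601; answer -431601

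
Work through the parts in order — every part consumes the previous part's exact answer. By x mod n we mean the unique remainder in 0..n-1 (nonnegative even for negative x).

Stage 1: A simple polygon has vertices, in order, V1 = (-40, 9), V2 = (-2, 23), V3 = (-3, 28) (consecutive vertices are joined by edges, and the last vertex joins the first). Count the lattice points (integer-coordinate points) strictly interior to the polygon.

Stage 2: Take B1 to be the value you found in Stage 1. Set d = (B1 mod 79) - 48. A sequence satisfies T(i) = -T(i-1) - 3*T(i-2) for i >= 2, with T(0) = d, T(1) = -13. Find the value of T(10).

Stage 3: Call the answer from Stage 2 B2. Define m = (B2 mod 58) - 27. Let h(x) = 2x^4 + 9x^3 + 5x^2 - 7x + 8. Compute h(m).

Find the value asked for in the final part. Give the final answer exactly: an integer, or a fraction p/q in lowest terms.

2

Stage 1: cross terms: (-40*23 - -2*9)=-902, (-2*28 - -3*23)=13, (-3*9 - -40*28)=1093; twice the area = |204| = 204; area = 102; boundary points = 2 + 1 + 1 = 4; strictly interior points = area - boundary/2 + 1 = 101; answer 101
Stage 2: B1 = 101; d = -26; T(2) = -1*(-13) - 3*(-26) = 91; iterating: T(2)=91, T(3)=-52, T(4)=-221, T(5)=377, T(6)=286, T(7)=-1417, T(8)=559, T(9)=3692, T(10)=-5369; answer -5369
Stage 3: B2 = -5369; m = -2; 2*(-2)^4 + 9*(-2)^3 + 5*(-2)^2 - 7*(-2)^1 + 8 = (32) + (-72) + (20) + (14) + (8) = 2; answer 2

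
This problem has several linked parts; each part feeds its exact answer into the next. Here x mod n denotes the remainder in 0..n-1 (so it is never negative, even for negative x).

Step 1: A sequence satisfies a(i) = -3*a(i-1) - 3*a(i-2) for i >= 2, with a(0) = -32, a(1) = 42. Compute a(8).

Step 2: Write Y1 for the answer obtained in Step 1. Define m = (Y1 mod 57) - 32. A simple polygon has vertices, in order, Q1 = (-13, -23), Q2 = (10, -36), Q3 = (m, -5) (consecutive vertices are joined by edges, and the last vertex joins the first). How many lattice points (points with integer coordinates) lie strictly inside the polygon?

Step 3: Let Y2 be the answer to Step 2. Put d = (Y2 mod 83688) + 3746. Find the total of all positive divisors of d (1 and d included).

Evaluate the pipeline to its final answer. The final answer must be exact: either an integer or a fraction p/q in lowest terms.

3908

Step 1: a(2) = -3*(42) - 3*(-32) = -30; iterating: a(2)=-30, a(3)=-36, a(4)=198, a(5)=-486, a(6)=864, a(7)=-1134, a(8)=810; answer 810
Step 2: Y1 = 810; m = -20; cross terms: (-13*-36 - 10*-23)=698, (10*-5 - -20*-36)=-770, (-20*-23 - -13*-5)=395; twice the area = |323| = 323; area = 323/2; boundary points = 1 + 1 + 1 = 3; strictly interior points = area - boundary/2 + 1 = 161; answer 161
Step 3: Y2 = 161; d = 3907; 3907 is prime, so its only divisors are 1 and 3907; sigma = 1 + 3907 = 3908; answer 3908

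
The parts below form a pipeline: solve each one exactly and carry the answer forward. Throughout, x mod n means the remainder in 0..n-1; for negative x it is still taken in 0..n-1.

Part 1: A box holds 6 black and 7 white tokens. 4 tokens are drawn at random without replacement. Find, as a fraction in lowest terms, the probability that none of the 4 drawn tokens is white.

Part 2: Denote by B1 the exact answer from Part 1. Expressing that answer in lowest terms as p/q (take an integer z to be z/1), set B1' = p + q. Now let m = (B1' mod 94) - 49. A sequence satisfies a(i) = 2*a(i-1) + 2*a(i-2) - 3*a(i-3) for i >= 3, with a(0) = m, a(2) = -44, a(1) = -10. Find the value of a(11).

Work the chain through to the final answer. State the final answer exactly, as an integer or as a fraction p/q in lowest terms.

Part 1: total draws C(13,4) = 715; favorable C(6,4) = 15; P = 3/143; answer 3/143
Part 2: B1 = 3/143; threaded value p + q = 146; m = 3; a(3) = 2*(-44) + 2*(-10) - 3*(3) = -117; iterating: a(3)=-117, a(4)=-292, a(5)=-686, a(6)=-1605, a(7)=-3706, a(8)=-8564, a(9)=-19725, a(10)=-45460, a(11)=-104678; answer -104678

-104678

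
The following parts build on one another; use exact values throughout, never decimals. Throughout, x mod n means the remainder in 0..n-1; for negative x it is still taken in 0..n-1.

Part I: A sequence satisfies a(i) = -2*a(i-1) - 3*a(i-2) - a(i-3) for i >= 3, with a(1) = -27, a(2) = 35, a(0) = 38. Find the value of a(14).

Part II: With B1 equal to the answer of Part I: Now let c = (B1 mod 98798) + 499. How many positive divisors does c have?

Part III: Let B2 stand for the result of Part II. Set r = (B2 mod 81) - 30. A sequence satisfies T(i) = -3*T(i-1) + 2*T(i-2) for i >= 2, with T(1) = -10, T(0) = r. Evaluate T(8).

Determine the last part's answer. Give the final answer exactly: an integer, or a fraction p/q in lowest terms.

-14782

Part I: a(3) = -2*(35) - 3*(-27) - 1*(38) = -27; iterating: a(3)=-27, a(4)=-24, a(5)=94, a(6)=-89, a(7)=-80, a(8)=333, a(9)=-337, a(10)=-245, a(11)=1168, a(12)=-1264, a(13)=-731, a(14)=4086; answer 4086
Part II: B1 = 4086; c = 4585; 4585 = 5 * 7 * 131; number of divisors = (1+1) * (1+1) * (1+1) = 8; answer 8
Part III: B2 = 8; r = -22; T(2) = -3*(-10) + 2*(-22) = -14; iterating: T(2)=-14, T(3)=22, T(4)=-94, T(5)=326, T(6)=-1166, T(7)=4150, T(8)=-14782; answer -14782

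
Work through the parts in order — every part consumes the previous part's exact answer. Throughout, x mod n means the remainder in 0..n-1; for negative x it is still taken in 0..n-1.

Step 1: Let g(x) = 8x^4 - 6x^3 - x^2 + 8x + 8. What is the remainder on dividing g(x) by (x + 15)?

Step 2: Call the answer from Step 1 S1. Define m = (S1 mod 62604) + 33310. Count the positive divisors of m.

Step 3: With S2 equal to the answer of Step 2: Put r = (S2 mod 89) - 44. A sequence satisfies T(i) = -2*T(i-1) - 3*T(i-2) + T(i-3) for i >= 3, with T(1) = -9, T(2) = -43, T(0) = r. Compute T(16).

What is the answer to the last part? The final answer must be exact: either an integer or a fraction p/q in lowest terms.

Step 1: remainder = value at the root: 8*(-15)^4 - 6*(-15)^3 - 1*(-15)^2 + 8*(-15)^1 + 8 = (405000) + (20250) + (-225) + (-120) + (8) = 424913; answer 424913
Step 2: S1 = 424913; m = 82599; 82599 = 3 * 11 * 2503; number of divisors = (1+1) * (1+1) * (1+1) = 8; answer 8
Step 3: S2 = 8; r = -36; T(3) = -2*(-43) - 3*(-9) + 1*(-36) = 77; iterating: T(3)=77, T(4)=-34, T(5)=-206, T(6)=591, T(7)=-598, T(8)=-783, T(9)=3951, T(10)=-6151, T(11)=-334, T(12)=23072, T(13)=-51293, T(14)=33036, T(15)=110879, T(16)=-372159; answer -372159

-372159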